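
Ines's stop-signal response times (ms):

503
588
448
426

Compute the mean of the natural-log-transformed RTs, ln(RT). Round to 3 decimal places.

ln(RT): 6.2206, 6.3767, 6.1048, 6.0544
Σ ln(RT) = 24.7565
Mean = 24.7565/4 = 6.18914

6.189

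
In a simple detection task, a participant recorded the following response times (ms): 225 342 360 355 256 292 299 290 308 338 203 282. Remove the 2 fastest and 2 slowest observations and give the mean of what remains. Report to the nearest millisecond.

Sorted: 203, 225, 256, 282, 290, 292, 299, 308, 338, 342, 355, 360
Drop lowest 2 (203, 225) and highest 2 (355, 360)
Remaining (n=8): Σ = 2407, mean = 2407/8 = 300.875

301 ms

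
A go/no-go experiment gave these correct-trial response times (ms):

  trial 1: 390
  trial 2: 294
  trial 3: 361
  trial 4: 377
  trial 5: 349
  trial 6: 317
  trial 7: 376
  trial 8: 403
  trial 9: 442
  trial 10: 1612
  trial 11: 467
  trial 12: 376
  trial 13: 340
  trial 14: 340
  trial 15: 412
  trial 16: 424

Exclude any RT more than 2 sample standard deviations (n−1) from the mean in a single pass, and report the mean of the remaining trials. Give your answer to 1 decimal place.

n = 16, ΣRT = 7280, M = 455.000
Σ(x−M)² = 1458754.00; s = √(1458754.00/15) = 311.850
Cutoffs: 455.000 ± 2·311.850 → [-168.7, 1078.7]
Outside: 1612 → excluded.
Retained (n=15): Σ = 5668, mean = 5668/15 = 377.867

377.9 ms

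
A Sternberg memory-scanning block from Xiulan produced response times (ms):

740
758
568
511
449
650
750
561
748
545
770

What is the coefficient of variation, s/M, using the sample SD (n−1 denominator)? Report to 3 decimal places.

n = 11, Σ = 7050, M = 640.9091
Σ(x−M)² = 138250.909; s = √(138250.909/10) = 117.5801
CV = 117.5801 / 640.9091 = 0.18346

0.183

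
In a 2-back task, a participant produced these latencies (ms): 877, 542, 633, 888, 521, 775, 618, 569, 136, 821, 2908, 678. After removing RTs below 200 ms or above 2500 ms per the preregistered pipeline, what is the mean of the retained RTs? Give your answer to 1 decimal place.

Excluded: 136, 2908
Retained (n=10): Σ = 6922
Mean = 6922/10 = 692.2000

692.2 ms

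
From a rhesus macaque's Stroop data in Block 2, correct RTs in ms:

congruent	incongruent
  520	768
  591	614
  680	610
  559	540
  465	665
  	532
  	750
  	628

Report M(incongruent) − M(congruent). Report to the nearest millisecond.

75 ms

M(congruent) = 2815/5 = 563.000
M(incongruent) = 5107/8 = 638.375
Difference = 638.375 − 563.000 = 75.375 ms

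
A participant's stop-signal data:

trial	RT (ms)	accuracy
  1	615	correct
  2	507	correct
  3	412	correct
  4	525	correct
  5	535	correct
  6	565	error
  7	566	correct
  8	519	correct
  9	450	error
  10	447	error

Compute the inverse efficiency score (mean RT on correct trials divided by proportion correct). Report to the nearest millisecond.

Correct trials (n=7): 615, 507, 412, 525, 535, 566, 519
Mean correct RT = 3679/7 = 525.5714 ms
Proportion correct = 7/10
IES = 525.5714 / (7/10) = 750.816 ms

751 ms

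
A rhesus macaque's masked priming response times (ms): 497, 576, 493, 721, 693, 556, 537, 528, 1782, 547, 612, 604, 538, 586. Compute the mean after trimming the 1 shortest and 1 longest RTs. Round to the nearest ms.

583 ms

Sorted: 493, 497, 528, 537, 538, 547, 556, 576, 586, 604, 612, 693, 721, 1782
Drop lowest 1 (493) and highest 1 (1782)
Remaining (n=12): Σ = 6995, mean = 6995/12 = 582.917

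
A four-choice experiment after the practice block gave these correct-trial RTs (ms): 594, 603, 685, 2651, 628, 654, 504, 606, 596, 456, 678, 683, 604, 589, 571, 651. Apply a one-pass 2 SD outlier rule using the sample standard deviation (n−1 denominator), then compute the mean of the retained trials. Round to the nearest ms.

n = 16, ΣRT = 11753, M = 734.562
Σ(x−M)² = 3974413.94; s = √(3974413.94/15) = 514.744
Cutoffs: 734.562 ± 2·514.744 → [-294.9, 1764.0]
Outside: 2651 → excluded.
Retained (n=15): Σ = 9102, mean = 9102/15 = 606.800

607 ms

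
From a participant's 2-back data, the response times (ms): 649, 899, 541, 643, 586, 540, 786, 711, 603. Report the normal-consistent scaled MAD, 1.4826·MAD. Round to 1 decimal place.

100.8 ms

Sorted: 540, 541, 586, 603, 643, 649, 711, 786, 899 → median = 643
|x − 643| sorted: 0, 6, 40, 57, 68, 102, 103, 143, 256 → MAD = 68
Robust SD ≈ 1.4826 × 68 = 100.817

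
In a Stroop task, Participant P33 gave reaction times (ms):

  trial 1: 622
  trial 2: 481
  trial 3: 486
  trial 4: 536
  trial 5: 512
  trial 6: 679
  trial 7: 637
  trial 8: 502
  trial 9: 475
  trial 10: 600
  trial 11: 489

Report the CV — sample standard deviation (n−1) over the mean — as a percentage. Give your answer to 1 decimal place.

13.4%

n = 11, Σ = 6019, M = 547.1818
Σ(x−M)² = 53953.636; s = √(53953.636/10) = 73.4531
CV = 73.4531 / 547.1818 = 0.13424 = 13.424%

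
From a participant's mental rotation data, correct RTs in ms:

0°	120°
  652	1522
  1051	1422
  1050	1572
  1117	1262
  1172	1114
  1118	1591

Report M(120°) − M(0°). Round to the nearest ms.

387 ms

M(0°) = 6160/6 = 1026.667
M(120°) = 8483/6 = 1413.833
Difference = 1413.833 − 1026.667 = 387.167 ms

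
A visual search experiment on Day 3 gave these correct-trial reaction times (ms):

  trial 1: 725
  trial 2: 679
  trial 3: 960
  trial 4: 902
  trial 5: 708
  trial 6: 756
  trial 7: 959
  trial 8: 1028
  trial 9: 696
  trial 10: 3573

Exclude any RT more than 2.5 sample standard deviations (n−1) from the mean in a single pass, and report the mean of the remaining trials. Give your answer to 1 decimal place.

823.7 ms

n = 10, ΣRT = 10986, M = 1098.600
Σ(x−M)² = 6952660.40; s = √(6952660.40/9) = 878.930
Cutoffs: 1098.600 ± 2.5·878.930 → [-1098.7, 3295.9]
Outside: 3573 → excluded.
Retained (n=9): Σ = 7413, mean = 7413/9 = 823.667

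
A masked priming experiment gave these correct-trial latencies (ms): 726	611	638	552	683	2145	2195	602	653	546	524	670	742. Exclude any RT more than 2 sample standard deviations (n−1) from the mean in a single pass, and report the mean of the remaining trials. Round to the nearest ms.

632 ms

n = 13, ΣRT = 11287, M = 868.231
Σ(x−M)² = 4058932.31; s = √(4058932.31/12) = 581.588
Cutoffs: 868.231 ± 2·581.588 → [-294.9, 2031.4]
Outside: 2145, 2195 → excluded.
Retained (n=11): Σ = 6947, mean = 6947/11 = 631.545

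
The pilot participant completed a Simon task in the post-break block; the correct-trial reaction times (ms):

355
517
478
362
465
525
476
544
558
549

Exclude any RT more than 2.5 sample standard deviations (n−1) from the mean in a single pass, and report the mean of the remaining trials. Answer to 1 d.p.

482.9 ms

n = 10, ΣRT = 4829, M = 482.900
Σ(x−M)² = 48044.90; s = √(48044.90/9) = 73.064
Cutoffs: 482.900 ± 2.5·73.064 → [300.2, 665.6]
No RTs fall outside the cutoffs; all 10 retained. Mean = 4829/10 = 482.900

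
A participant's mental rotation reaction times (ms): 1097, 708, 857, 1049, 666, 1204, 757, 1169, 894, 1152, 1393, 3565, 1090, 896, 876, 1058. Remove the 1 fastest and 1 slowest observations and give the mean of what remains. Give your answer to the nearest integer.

Sorted: 666, 708, 757, 857, 876, 894, 896, 1049, 1058, 1090, 1097, 1152, 1169, 1204, 1393, 3565
Drop lowest 1 (666) and highest 1 (3565)
Remaining (n=14): Σ = 14200, mean = 14200/14 = 1014.286

1014 ms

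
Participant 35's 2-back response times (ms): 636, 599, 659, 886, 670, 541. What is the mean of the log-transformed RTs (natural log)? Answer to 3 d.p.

ln(RT): 6.4552, 6.3953, 6.4907, 6.7867, 6.5073, 6.2934
Σ ln(RT) = 38.9286
Mean = 38.9286/6 = 6.48810

6.488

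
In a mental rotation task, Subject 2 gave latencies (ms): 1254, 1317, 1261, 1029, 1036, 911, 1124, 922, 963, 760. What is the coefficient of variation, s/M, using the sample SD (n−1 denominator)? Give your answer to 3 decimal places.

n = 10, Σ = 10577, M = 1057.7000
Σ(x−M)² = 290320.100; s = √(290320.100/9) = 179.6045
CV = 179.6045 / 1057.7000 = 0.16981

0.170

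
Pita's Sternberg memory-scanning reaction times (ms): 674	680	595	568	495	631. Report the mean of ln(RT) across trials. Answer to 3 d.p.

6.403

ln(RT): 6.5132, 6.5221, 6.3886, 6.3421, 6.2046, 6.4473
Σ ln(RT) = 38.4179
Mean = 38.4179/6 = 6.40298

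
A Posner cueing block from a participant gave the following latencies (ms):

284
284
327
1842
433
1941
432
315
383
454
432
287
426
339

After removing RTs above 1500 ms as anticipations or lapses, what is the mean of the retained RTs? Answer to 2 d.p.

366.33 ms

Excluded: 1842, 1941
Retained (n=12): Σ = 4396
Mean = 4396/12 = 366.3333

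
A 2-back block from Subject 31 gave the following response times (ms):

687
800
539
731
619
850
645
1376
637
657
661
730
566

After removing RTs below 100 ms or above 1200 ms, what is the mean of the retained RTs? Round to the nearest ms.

Excluded: 1376
Retained (n=12): Σ = 8122
Mean = 8122/12 = 676.8333

677 ms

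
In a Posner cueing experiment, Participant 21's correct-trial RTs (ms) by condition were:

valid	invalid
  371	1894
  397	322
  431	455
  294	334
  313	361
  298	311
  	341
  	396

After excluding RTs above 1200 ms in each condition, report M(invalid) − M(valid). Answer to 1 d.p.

9.3 ms

invalid: exclude 1894
M(valid) = 2104/6 = 350.667
M(invalid) = 2520/7 = 360.000
Difference = 360.000 − 350.667 = 9.333 ms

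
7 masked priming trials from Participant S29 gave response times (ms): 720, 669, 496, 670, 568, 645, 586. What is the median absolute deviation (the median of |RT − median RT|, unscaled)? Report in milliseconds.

Sorted: 496, 568, 586, 645, 669, 670, 720 → median = 645
|x − 645|: 75, 24, 149, 25, 77, 0, 59
Sorted deviations: 0, 24, 25, 59, 75, 77, 149 → MAD = 59

59 ms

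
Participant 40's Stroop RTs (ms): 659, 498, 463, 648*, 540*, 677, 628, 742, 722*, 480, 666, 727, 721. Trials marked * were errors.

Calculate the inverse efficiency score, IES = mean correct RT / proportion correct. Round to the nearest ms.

Correct trials (n=10): 659, 498, 463, 677, 628, 742, 480, 666, 727, 721
Mean correct RT = 6261/10 = 626.1000 ms
Proportion correct = 10/13
IES = 626.1000 / (10/13) = 813.930 ms

814 ms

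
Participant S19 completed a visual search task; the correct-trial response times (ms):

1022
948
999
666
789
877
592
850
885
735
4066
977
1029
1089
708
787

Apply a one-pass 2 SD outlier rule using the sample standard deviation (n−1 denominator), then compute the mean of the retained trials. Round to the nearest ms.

864 ms

n = 16, ΣRT = 17019, M = 1063.688
Σ(x−M)² = 9922191.44; s = √(9922191.44/15) = 813.314
Cutoffs: 1063.688 ± 2·813.314 → [-562.9, 2690.3]
Outside: 4066 → excluded.
Retained (n=15): Σ = 12953, mean = 12953/15 = 863.533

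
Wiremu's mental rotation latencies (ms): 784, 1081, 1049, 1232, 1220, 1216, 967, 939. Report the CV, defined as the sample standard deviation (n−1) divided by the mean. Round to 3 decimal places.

n = 8, Σ = 8488, M = 1061.0000
Σ(x−M)² = 179540.000; s = √(179540.000/7) = 160.1517
CV = 160.1517 / 1061.0000 = 0.15094

0.151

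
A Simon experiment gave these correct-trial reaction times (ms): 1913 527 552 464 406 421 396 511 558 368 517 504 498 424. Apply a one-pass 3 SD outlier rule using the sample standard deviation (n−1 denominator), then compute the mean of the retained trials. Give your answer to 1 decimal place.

472.8 ms

n = 14, ΣRT = 8059, M = 575.643
Σ(x−M)² = 1974079.21; s = √(1974079.21/13) = 389.682
Cutoffs: 575.643 ± 3·389.682 → [-593.4, 1744.7]
Outside: 1913 → excluded.
Retained (n=13): Σ = 6146, mean = 6146/13 = 472.769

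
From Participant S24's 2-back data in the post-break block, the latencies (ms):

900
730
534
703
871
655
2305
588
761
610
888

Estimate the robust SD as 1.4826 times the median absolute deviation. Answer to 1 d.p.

Sorted: 534, 588, 610, 655, 703, 730, 761, 871, 888, 900, 2305 → median = 730
|x − 730| sorted: 0, 27, 31, 75, 120, 141, 142, 158, 170, 196, 1575 → MAD = 141
Robust SD ≈ 1.4826 × 141 = 209.047

209.0 ms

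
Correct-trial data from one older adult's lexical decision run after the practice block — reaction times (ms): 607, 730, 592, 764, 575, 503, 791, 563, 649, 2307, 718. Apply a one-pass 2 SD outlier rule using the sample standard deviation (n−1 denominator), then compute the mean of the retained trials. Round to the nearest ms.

n = 11, ΣRT = 8799, M = 799.909
Σ(x−M)² = 2582366.91; s = √(2582366.91/10) = 508.170
Cutoffs: 799.909 ± 2·508.170 → [-216.4, 1816.2]
Outside: 2307 → excluded.
Retained (n=10): Σ = 6492, mean = 6492/10 = 649.200

649 ms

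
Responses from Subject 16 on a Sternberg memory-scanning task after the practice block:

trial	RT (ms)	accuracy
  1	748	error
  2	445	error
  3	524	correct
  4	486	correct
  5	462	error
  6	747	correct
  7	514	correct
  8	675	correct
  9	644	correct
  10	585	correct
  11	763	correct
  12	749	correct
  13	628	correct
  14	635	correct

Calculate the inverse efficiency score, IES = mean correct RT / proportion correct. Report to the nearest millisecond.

Correct trials (n=11): 524, 486, 747, 514, 675, 644, 585, 763, 749, 628, 635
Mean correct RT = 6950/11 = 631.8182 ms
Proportion correct = 11/14
IES = 631.8182 / (11/14) = 804.132 ms

804 ms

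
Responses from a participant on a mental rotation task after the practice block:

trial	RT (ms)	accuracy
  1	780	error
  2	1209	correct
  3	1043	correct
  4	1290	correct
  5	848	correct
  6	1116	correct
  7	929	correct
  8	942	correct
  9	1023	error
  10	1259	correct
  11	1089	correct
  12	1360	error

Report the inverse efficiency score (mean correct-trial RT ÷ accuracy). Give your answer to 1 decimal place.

Correct trials (n=9): 1209, 1043, 1290, 848, 1116, 929, 942, 1259, 1089
Mean correct RT = 9725/9 = 1080.5556 ms
Proportion correct = 9/12
IES = 1080.5556 / (9/12) = 1440.741 ms

1440.7 ms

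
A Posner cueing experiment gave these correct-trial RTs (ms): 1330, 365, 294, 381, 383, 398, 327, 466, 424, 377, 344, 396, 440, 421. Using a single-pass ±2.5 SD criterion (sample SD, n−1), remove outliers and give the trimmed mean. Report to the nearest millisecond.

386 ms

n = 14, ΣRT = 6346, M = 453.286
Σ(x−M)² = 854246.86; s = √(854246.86/13) = 256.342
Cutoffs: 453.286 ± 2.5·256.342 → [-187.6, 1094.1]
Outside: 1330 → excluded.
Retained (n=13): Σ = 5016, mean = 5016/13 = 385.846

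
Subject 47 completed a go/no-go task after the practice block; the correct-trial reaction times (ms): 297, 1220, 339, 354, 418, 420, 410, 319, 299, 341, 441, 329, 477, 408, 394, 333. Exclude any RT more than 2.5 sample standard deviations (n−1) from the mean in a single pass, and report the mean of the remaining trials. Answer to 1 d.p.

371.9 ms

n = 16, ΣRT = 6799, M = 424.938
Σ(x−M)² = 717202.94; s = √(717202.94/15) = 218.663
Cutoffs: 424.938 ± 2.5·218.663 → [-121.7, 971.6]
Outside: 1220 → excluded.
Retained (n=15): Σ = 5579, mean = 5579/15 = 371.933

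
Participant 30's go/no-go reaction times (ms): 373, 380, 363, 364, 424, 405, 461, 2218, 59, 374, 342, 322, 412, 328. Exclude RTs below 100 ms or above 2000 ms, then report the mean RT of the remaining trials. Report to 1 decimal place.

379.0 ms

Excluded: 59, 2218
Retained (n=12): Σ = 4548
Mean = 4548/12 = 379.0000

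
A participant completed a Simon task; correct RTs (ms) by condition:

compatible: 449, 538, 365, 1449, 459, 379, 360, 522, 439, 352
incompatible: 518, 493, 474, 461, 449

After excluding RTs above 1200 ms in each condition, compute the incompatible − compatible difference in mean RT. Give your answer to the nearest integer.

50 ms

compatible: exclude 1449
M(compatible) = 3863/9 = 429.222
M(incompatible) = 2395/5 = 479.000
Difference = 479.000 − 429.222 = 49.778 ms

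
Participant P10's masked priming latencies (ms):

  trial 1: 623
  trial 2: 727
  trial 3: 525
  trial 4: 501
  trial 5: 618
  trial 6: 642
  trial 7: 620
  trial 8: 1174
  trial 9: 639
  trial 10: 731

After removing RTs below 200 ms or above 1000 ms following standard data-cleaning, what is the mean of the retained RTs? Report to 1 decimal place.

Excluded: 1174
Retained (n=9): Σ = 5626
Mean = 5626/9 = 625.1111

625.1 ms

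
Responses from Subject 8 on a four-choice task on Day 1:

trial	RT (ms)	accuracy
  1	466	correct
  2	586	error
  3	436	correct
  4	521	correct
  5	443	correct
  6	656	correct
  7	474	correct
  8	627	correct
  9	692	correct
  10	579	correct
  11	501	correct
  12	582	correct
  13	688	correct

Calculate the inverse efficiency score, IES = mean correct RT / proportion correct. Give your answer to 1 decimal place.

Correct trials (n=12): 466, 436, 521, 443, 656, 474, 627, 692, 579, 501, 582, 688
Mean correct RT = 6665/12 = 555.4167 ms
Proportion correct = 12/13
IES = 555.4167 / (12/13) = 601.701 ms

601.7 ms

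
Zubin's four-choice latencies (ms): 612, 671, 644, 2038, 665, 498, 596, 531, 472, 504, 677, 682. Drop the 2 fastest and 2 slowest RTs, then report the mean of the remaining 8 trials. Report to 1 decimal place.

Sorted: 472, 498, 504, 531, 596, 612, 644, 665, 671, 677, 682, 2038
Drop lowest 2 (472, 498) and highest 2 (682, 2038)
Remaining (n=8): Σ = 4900, mean = 4900/8 = 612.500

612.5 ms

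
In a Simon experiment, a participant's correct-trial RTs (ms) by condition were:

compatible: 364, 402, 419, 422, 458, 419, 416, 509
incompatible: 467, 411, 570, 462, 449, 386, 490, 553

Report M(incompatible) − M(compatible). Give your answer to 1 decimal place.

M(compatible) = 3409/8 = 426.125
M(incompatible) = 3788/8 = 473.500
Difference = 473.500 − 426.125 = 47.375 ms

47.4 ms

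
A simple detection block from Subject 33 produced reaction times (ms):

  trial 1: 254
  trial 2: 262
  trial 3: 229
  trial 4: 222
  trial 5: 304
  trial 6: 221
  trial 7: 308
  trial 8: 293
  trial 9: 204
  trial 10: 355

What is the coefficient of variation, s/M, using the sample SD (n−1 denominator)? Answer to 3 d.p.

0.183

n = 10, Σ = 2652, M = 265.2000
Σ(x−M)² = 21185.600; s = √(21185.600/9) = 48.5176
CV = 48.5176 / 265.2000 = 0.18295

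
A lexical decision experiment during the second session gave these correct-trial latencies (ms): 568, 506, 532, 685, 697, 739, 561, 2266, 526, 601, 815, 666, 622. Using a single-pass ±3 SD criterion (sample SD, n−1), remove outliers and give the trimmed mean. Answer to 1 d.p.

n = 13, ΣRT = 9784, M = 752.615
Σ(x−M)² = 2581269.08; s = √(2581269.08/12) = 463.795
Cutoffs: 752.615 ± 3·463.795 → [-638.8, 2144.0]
Outside: 2266 → excluded.
Retained (n=12): Σ = 7518, mean = 7518/12 = 626.500

626.5 ms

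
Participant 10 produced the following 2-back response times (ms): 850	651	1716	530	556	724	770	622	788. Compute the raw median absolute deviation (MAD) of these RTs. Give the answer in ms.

102 ms

Sorted: 530, 556, 622, 651, 724, 770, 788, 850, 1716 → median = 724
|x − 724|: 126, 73, 992, 194, 168, 0, 46, 102, 64
Sorted deviations: 0, 46, 64, 73, 102, 126, 168, 194, 992 → MAD = 102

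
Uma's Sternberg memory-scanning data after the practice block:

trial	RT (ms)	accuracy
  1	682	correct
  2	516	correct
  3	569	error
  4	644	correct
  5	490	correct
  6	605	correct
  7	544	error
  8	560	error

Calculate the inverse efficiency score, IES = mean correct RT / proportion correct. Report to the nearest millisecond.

940 ms

Correct trials (n=5): 682, 516, 644, 490, 605
Mean correct RT = 2937/5 = 587.4000 ms
Proportion correct = 5/8
IES = 587.4000 / (5/8) = 939.840 ms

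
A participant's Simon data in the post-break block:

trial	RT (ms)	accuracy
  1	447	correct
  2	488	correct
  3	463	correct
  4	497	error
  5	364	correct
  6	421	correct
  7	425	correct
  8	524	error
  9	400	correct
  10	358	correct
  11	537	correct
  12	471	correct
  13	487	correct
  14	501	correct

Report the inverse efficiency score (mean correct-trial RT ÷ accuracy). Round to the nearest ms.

521 ms

Correct trials (n=12): 447, 488, 463, 364, 421, 425, 400, 358, 537, 471, 487, 501
Mean correct RT = 5362/12 = 446.8333 ms
Proportion correct = 12/14
IES = 446.8333 / (12/14) = 521.306 ms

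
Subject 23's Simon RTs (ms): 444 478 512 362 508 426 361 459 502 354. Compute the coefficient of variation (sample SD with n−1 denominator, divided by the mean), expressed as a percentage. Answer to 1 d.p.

n = 10, Σ = 4406, M = 440.6000
Σ(x−M)² = 35386.400; s = √(35386.400/9) = 62.7042
CV = 62.7042 / 440.6000 = 0.14232 = 14.232%

14.2%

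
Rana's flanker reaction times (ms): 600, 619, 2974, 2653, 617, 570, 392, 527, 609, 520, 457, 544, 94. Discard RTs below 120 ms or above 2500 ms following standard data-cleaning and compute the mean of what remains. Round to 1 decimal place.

545.5 ms

Excluded: 94, 2653, 2974
Retained (n=10): Σ = 5455
Mean = 5455/10 = 545.5000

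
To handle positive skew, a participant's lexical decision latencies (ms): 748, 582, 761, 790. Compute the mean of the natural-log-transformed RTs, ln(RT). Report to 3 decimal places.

ln(RT): 6.6174, 6.3665, 6.6346, 6.6720
Σ ln(RT) = 26.2905
Mean = 26.2905/4 = 6.57263

6.573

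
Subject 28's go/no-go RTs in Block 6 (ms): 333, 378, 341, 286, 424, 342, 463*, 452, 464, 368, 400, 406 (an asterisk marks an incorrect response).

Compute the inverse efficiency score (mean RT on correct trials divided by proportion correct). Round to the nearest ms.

Correct trials (n=11): 333, 378, 341, 286, 424, 342, 452, 464, 368, 400, 406
Mean correct RT = 4194/11 = 381.2727 ms
Proportion correct = 11/12
IES = 381.2727 / (11/12) = 415.934 ms

416 ms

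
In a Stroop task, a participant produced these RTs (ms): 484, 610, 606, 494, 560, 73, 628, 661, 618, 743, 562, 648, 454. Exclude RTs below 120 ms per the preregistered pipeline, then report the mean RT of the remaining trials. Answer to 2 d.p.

589.00 ms

Excluded: 73
Retained (n=12): Σ = 7068
Mean = 7068/12 = 589.0000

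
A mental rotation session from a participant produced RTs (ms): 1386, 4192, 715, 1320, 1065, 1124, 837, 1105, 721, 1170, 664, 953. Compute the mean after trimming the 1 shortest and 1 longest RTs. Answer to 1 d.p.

Sorted: 664, 715, 721, 837, 953, 1065, 1105, 1124, 1170, 1320, 1386, 4192
Drop lowest 1 (664) and highest 1 (4192)
Remaining (n=10): Σ = 10396, mean = 10396/10 = 1039.600

1039.6 ms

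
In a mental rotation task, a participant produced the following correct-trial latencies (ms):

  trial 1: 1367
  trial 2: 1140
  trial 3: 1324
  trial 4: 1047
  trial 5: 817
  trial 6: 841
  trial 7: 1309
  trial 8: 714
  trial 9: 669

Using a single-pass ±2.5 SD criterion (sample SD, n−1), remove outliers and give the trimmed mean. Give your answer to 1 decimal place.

1025.3 ms

n = 9, ΣRT = 9228, M = 1025.333
Σ(x−M)² = 601306.00; s = √(601306.00/8) = 274.159
Cutoffs: 1025.333 ± 2.5·274.159 → [339.9, 1710.7]
No RTs fall outside the cutoffs; all 9 retained. Mean = 9228/9 = 1025.333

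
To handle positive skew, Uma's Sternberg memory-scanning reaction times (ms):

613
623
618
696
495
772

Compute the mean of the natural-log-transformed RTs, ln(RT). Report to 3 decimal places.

ln(RT): 6.4184, 6.4345, 6.4265, 6.5453, 6.2046, 6.6490
Σ ln(RT) = 38.6783
Mean = 38.6783/6 = 6.44638

6.446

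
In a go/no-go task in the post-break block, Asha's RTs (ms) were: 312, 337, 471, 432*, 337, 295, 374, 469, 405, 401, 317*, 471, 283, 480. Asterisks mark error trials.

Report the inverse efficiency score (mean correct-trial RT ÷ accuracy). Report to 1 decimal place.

Correct trials (n=12): 312, 337, 471, 337, 295, 374, 469, 405, 401, 471, 283, 480
Mean correct RT = 4635/12 = 386.2500 ms
Proportion correct = 12/14
IES = 386.2500 / (12/14) = 450.625 ms

450.6 ms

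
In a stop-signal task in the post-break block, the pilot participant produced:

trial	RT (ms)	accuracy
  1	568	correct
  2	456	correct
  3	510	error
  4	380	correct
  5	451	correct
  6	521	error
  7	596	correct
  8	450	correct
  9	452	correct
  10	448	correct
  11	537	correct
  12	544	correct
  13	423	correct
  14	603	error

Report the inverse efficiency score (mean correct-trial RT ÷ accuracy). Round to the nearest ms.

614 ms

Correct trials (n=11): 568, 456, 380, 451, 596, 450, 452, 448, 537, 544, 423
Mean correct RT = 5305/11 = 482.2727 ms
Proportion correct = 11/14
IES = 482.2727 / (11/14) = 613.802 ms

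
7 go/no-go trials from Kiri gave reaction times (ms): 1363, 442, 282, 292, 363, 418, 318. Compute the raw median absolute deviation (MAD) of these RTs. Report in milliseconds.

Sorted: 282, 292, 318, 363, 418, 442, 1363 → median = 363
|x − 363|: 1000, 79, 81, 71, 0, 55, 45
Sorted deviations: 0, 45, 55, 71, 79, 81, 1000 → MAD = 71

71 ms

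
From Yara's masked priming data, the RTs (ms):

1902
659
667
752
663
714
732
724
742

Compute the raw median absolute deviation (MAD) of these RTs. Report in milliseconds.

28 ms

Sorted: 659, 663, 667, 714, 724, 732, 742, 752, 1902 → median = 724
|x − 724|: 1178, 65, 57, 28, 61, 10, 8, 0, 18
Sorted deviations: 0, 8, 10, 18, 28, 57, 61, 65, 1178 → MAD = 28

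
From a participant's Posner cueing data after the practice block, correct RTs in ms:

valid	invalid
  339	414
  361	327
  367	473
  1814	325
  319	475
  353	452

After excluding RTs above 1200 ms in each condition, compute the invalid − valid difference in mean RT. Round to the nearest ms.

valid: exclude 1814
M(valid) = 1739/5 = 347.800
M(invalid) = 2466/6 = 411.000
Difference = 411.000 − 347.800 = 63.200 ms

63 ms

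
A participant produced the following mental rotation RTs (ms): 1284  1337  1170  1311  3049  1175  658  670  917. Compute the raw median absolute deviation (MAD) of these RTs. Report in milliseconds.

Sorted: 658, 670, 917, 1170, 1175, 1284, 1311, 1337, 3049 → median = 1175
|x − 1175|: 109, 162, 5, 136, 1874, 0, 517, 505, 258
Sorted deviations: 0, 5, 109, 136, 162, 258, 505, 517, 1874 → MAD = 162

162 ms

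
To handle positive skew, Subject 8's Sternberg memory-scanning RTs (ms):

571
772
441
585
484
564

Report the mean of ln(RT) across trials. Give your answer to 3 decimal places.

ln(RT): 6.3474, 6.6490, 6.0890, 6.3716, 6.1821, 6.3351
Σ ln(RT) = 37.9742
Mean = 37.9742/6 = 6.32903

6.329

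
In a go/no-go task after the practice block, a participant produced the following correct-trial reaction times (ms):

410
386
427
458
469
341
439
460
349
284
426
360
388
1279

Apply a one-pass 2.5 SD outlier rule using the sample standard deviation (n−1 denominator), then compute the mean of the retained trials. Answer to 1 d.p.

399.8 ms

n = 14, ΣRT = 6476, M = 462.571
Σ(x−M)² = 754057.43; s = √(754057.43/13) = 240.841
Cutoffs: 462.571 ± 2.5·240.841 → [-139.5, 1064.7]
Outside: 1279 → excluded.
Retained (n=13): Σ = 5197, mean = 5197/13 = 399.769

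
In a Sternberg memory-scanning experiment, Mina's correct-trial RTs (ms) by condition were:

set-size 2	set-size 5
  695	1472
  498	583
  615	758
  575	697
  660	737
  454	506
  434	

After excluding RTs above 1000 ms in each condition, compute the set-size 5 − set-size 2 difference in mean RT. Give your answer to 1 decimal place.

set-size 5: exclude 1472
M(set-size 2) = 3931/7 = 561.571
M(set-size 5) = 3281/5 = 656.200
Difference = 656.200 − 561.571 = 94.629 ms

94.6 ms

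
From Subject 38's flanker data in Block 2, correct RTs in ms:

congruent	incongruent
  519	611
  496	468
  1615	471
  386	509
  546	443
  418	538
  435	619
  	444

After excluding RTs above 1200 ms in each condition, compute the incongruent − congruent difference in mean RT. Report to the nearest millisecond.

congruent: exclude 1615
M(congruent) = 2800/6 = 466.667
M(incongruent) = 4103/8 = 512.875
Difference = 512.875 − 466.667 = 46.208 ms

46 ms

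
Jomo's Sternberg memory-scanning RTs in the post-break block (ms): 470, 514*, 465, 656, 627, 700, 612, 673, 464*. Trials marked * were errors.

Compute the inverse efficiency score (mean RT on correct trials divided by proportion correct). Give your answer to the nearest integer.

Correct trials (n=7): 470, 465, 656, 627, 700, 612, 673
Mean correct RT = 4203/7 = 600.4286 ms
Proportion correct = 7/9
IES = 600.4286 / (7/9) = 771.980 ms

772 ms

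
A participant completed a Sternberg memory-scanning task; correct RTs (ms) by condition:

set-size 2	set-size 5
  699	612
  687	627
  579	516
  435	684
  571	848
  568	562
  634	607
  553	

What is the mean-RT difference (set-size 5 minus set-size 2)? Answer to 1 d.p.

45.8 ms

M(set-size 2) = 4726/8 = 590.750
M(set-size 5) = 4456/7 = 636.571
Difference = 636.571 − 590.750 = 45.821 ms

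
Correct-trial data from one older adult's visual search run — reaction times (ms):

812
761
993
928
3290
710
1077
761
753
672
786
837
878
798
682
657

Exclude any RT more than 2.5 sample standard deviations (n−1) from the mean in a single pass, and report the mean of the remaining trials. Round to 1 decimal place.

807.0 ms

n = 16, ΣRT = 15395, M = 962.188
Σ(x−M)² = 5981490.44; s = √(5981490.44/15) = 631.479
Cutoffs: 962.188 ± 2.5·631.479 → [-616.5, 2540.9]
Outside: 3290 → excluded.
Retained (n=15): Σ = 12105, mean = 12105/15 = 807.000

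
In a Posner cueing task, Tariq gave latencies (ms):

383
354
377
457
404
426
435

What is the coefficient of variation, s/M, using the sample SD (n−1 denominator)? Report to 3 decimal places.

0.090

n = 7, Σ = 2836, M = 405.1429
Σ(x−M)² = 7914.857; s = √(7914.857/6) = 36.3200
CV = 36.3200 / 405.1429 = 0.08965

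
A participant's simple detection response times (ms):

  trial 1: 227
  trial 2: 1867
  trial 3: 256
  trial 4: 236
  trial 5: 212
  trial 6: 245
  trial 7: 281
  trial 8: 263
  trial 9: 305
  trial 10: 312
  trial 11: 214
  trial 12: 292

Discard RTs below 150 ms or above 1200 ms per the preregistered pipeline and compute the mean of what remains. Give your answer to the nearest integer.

Excluded: 1867
Retained (n=11): Σ = 2843
Mean = 2843/11 = 258.4545

258 ms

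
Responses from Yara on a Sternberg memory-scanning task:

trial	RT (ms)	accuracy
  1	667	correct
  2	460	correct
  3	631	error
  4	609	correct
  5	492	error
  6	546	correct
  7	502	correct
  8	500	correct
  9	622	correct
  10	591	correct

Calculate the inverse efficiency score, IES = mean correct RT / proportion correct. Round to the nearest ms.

703 ms

Correct trials (n=8): 667, 460, 609, 546, 502, 500, 622, 591
Mean correct RT = 4497/8 = 562.1250 ms
Proportion correct = 8/10
IES = 562.1250 / (8/10) = 702.656 ms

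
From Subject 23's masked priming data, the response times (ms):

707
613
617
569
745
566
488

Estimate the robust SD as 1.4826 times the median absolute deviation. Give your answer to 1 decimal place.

69.7 ms

Sorted: 488, 566, 569, 613, 617, 707, 745 → median = 613
|x − 613| sorted: 0, 4, 44, 47, 94, 125, 132 → MAD = 47
Robust SD ≈ 1.4826 × 47 = 69.682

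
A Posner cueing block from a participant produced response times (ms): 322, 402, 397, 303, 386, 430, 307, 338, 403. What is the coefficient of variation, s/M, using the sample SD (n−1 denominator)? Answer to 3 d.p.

0.131

n = 9, Σ = 3288, M = 365.3333
Σ(x−M)² = 18288.000; s = √(18288.000/8) = 47.8121
CV = 47.8121 / 365.3333 = 0.13087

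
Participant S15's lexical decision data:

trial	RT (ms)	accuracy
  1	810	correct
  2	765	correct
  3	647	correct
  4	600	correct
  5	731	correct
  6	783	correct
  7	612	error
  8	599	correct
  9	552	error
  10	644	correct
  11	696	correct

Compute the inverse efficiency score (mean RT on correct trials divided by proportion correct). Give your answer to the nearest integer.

Correct trials (n=9): 810, 765, 647, 600, 731, 783, 599, 644, 696
Mean correct RT = 6275/9 = 697.2222 ms
Proportion correct = 9/11
IES = 697.2222 / (9/11) = 852.160 ms

852 ms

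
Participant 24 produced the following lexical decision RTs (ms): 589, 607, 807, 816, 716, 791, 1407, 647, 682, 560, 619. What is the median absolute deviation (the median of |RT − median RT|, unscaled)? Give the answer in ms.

Sorted: 560, 589, 607, 619, 647, 682, 716, 791, 807, 816, 1407 → median = 682
|x − 682|: 93, 75, 125, 134, 34, 109, 725, 35, 0, 122, 63
Sorted deviations: 0, 34, 35, 63, 75, 93, 109, 122, 125, 134, 725 → MAD = 93

93 ms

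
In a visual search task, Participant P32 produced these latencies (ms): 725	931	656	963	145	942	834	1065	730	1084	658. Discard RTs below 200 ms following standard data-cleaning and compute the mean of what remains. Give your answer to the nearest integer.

Excluded: 145
Retained (n=10): Σ = 8588
Mean = 8588/10 = 858.8000

859 ms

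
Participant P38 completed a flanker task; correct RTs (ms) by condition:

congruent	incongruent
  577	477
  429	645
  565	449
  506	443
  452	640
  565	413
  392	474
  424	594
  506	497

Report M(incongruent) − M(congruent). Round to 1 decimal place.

24.0 ms

M(congruent) = 4416/9 = 490.667
M(incongruent) = 4632/9 = 514.667
Difference = 514.667 − 490.667 = 24.000 ms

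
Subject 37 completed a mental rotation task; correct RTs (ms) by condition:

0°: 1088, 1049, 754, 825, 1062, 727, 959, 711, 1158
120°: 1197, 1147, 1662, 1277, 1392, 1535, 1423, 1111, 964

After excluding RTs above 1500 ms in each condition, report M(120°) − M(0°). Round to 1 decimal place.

120°: exclude 1662, 1535
M(0°) = 8333/9 = 925.889
M(120°) = 8511/7 = 1215.857
Difference = 1215.857 − 925.889 = 289.968 ms

290.0 ms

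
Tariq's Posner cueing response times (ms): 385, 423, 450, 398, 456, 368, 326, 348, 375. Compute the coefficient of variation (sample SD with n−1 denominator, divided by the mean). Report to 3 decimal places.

0.113

n = 9, Σ = 3529, M = 392.1111
Σ(x−M)² = 15662.889; s = √(15662.889/8) = 44.2477
CV = 44.2477 / 392.1111 = 0.11284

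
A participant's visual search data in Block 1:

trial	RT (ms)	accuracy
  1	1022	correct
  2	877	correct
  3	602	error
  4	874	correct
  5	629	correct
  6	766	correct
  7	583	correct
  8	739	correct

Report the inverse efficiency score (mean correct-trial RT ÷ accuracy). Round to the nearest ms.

Correct trials (n=7): 1022, 877, 874, 629, 766, 583, 739
Mean correct RT = 5490/7 = 784.2857 ms
Proportion correct = 7/8
IES = 784.2857 / (7/8) = 896.327 ms

896 ms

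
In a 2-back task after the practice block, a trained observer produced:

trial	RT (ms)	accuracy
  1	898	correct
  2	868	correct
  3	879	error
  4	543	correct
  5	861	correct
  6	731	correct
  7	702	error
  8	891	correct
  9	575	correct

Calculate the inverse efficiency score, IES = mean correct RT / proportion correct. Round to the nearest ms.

986 ms

Correct trials (n=7): 898, 868, 543, 861, 731, 891, 575
Mean correct RT = 5367/7 = 766.7143 ms
Proportion correct = 7/9
IES = 766.7143 / (7/9) = 985.776 ms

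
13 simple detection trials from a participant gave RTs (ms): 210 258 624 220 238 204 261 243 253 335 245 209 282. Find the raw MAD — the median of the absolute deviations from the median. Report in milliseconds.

Sorted: 204, 209, 210, 220, 238, 243, 245, 253, 258, 261, 282, 335, 624 → median = 245
|x − 245|: 35, 13, 379, 25, 7, 41, 16, 2, 8, 90, 0, 36, 37
Sorted deviations: 0, 2, 7, 8, 13, 16, 25, 35, 36, 37, 41, 90, 379 → MAD = 25

25 ms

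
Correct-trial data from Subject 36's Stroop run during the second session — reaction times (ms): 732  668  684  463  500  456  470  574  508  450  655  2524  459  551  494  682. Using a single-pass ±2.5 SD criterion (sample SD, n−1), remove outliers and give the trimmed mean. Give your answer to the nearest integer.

n = 16, ΣRT = 10870, M = 679.375
Σ(x−M)² = 3771385.75; s = √(3771385.75/15) = 501.424
Cutoffs: 679.375 ± 2.5·501.424 → [-574.2, 1932.9]
Outside: 2524 → excluded.
Retained (n=15): Σ = 8346, mean = 8346/15 = 556.400

556 ms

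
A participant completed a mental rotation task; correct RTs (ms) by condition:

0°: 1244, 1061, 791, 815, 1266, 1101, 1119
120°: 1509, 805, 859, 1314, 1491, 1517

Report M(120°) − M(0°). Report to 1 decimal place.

192.5 ms

M(0°) = 7397/7 = 1056.714
M(120°) = 7495/6 = 1249.167
Difference = 1249.167 − 1056.714 = 192.452 ms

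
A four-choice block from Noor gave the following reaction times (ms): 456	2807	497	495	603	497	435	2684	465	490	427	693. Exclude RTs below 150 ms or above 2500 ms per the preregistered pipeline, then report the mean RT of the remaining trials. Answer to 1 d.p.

505.8 ms

Excluded: 2684, 2807
Retained (n=10): Σ = 5058
Mean = 5058/10 = 505.8000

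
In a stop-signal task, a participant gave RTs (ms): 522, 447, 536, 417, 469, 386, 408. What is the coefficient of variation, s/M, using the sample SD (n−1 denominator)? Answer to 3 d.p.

0.126

n = 7, Σ = 3185, M = 455.0000
Σ(x−M)² = 19724.000; s = √(19724.000/6) = 57.3353
CV = 57.3353 / 455.0000 = 0.12601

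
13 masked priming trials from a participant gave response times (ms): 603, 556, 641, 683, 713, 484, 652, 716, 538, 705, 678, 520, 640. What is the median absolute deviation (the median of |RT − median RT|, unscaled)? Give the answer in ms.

Sorted: 484, 520, 538, 556, 603, 640, 641, 652, 678, 683, 705, 713, 716 → median = 641
|x − 641|: 38, 85, 0, 42, 72, 157, 11, 75, 103, 64, 37, 121, 1
Sorted deviations: 0, 1, 11, 37, 38, 42, 64, 72, 75, 85, 103, 121, 157 → MAD = 64

64 ms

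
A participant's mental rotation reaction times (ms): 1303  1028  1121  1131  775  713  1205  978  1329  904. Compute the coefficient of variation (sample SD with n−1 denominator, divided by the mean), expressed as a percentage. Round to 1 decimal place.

n = 10, Σ = 10487, M = 1048.7000
Σ(x−M)² = 393638.100; s = √(393638.100/9) = 209.1353
CV = 209.1353 / 1048.7000 = 0.19942 = 19.942%

19.9%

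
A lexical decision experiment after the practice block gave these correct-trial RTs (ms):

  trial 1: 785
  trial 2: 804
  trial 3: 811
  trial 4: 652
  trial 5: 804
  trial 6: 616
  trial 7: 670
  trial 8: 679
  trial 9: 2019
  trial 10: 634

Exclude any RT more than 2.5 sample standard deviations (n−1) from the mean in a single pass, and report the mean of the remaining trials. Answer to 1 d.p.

717.2 ms

n = 10, ΣRT = 8474, M = 847.400
Σ(x−M)² = 1578728.40; s = √(1578728.40/9) = 418.825
Cutoffs: 847.400 ± 2.5·418.825 → [-199.7, 1894.5]
Outside: 2019 → excluded.
Retained (n=9): Σ = 6455, mean = 6455/9 = 717.222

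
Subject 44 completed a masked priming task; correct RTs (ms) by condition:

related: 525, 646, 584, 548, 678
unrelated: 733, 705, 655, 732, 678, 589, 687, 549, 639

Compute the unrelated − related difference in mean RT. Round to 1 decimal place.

66.8 ms

M(related) = 2981/5 = 596.200
M(unrelated) = 5967/9 = 663.000
Difference = 663.000 − 596.200 = 66.800 ms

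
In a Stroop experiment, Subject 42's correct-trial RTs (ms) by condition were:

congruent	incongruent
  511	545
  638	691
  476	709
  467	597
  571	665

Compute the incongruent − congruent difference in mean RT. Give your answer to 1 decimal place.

108.8 ms

M(congruent) = 2663/5 = 532.600
M(incongruent) = 3207/5 = 641.400
Difference = 641.400 − 532.600 = 108.800 ms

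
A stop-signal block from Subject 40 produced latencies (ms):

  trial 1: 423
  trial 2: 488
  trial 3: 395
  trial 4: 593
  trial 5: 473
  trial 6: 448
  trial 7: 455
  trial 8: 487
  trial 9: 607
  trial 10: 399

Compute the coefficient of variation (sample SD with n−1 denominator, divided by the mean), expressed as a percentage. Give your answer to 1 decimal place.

n = 10, Σ = 4768, M = 476.8000
Σ(x−M)² = 47641.600; s = √(47641.600/9) = 72.7565
CV = 72.7565 / 476.8000 = 0.15259 = 15.259%

15.3%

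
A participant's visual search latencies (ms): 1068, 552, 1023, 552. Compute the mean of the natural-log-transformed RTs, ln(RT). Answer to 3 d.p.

6.633

ln(RT): 6.9735, 6.3135, 6.9305, 6.3135
Σ ln(RT) = 26.5311
Mean = 26.5311/4 = 6.63278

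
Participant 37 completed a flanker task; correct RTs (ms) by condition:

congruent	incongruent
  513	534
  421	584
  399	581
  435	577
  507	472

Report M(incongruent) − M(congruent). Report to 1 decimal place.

M(congruent) = 2275/5 = 455.000
M(incongruent) = 2748/5 = 549.600
Difference = 549.600 − 455.000 = 94.600 ms

94.6 ms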